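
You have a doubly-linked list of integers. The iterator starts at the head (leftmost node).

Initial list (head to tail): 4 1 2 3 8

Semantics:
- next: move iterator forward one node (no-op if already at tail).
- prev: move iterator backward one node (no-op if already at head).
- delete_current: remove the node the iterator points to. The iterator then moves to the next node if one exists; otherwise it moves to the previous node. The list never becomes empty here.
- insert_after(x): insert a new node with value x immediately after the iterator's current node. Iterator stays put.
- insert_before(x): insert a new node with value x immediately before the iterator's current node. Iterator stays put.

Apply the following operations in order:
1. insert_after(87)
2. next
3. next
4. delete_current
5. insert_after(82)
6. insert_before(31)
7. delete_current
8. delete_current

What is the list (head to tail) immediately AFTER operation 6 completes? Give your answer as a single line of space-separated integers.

After 1 (insert_after(87)): list=[4, 87, 1, 2, 3, 8] cursor@4
After 2 (next): list=[4, 87, 1, 2, 3, 8] cursor@87
After 3 (next): list=[4, 87, 1, 2, 3, 8] cursor@1
After 4 (delete_current): list=[4, 87, 2, 3, 8] cursor@2
After 5 (insert_after(82)): list=[4, 87, 2, 82, 3, 8] cursor@2
After 6 (insert_before(31)): list=[4, 87, 31, 2, 82, 3, 8] cursor@2

Answer: 4 87 31 2 82 3 8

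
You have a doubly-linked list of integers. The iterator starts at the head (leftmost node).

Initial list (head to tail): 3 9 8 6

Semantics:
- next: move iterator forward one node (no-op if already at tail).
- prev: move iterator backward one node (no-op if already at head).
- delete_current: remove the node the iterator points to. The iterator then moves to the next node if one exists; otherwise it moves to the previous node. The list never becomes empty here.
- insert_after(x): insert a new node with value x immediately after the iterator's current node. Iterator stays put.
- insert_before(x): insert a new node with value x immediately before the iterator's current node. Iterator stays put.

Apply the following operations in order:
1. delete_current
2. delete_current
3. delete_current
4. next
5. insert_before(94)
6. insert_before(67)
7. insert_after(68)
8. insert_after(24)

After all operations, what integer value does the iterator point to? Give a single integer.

Answer: 6

Derivation:
After 1 (delete_current): list=[9, 8, 6] cursor@9
After 2 (delete_current): list=[8, 6] cursor@8
After 3 (delete_current): list=[6] cursor@6
After 4 (next): list=[6] cursor@6
After 5 (insert_before(94)): list=[94, 6] cursor@6
After 6 (insert_before(67)): list=[94, 67, 6] cursor@6
After 7 (insert_after(68)): list=[94, 67, 6, 68] cursor@6
After 8 (insert_after(24)): list=[94, 67, 6, 24, 68] cursor@6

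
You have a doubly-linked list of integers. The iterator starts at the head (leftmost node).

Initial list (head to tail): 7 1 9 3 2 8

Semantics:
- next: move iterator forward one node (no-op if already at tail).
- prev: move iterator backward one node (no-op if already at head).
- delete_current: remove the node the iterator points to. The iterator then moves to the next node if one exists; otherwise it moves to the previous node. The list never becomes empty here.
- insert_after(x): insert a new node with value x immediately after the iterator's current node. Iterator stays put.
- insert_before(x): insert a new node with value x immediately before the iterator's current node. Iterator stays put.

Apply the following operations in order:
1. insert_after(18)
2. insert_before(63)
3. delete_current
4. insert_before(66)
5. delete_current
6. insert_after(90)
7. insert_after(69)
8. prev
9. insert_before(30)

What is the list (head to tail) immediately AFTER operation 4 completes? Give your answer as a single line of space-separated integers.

After 1 (insert_after(18)): list=[7, 18, 1, 9, 3, 2, 8] cursor@7
After 2 (insert_before(63)): list=[63, 7, 18, 1, 9, 3, 2, 8] cursor@7
After 3 (delete_current): list=[63, 18, 1, 9, 3, 2, 8] cursor@18
After 4 (insert_before(66)): list=[63, 66, 18, 1, 9, 3, 2, 8] cursor@18

Answer: 63 66 18 1 9 3 2 8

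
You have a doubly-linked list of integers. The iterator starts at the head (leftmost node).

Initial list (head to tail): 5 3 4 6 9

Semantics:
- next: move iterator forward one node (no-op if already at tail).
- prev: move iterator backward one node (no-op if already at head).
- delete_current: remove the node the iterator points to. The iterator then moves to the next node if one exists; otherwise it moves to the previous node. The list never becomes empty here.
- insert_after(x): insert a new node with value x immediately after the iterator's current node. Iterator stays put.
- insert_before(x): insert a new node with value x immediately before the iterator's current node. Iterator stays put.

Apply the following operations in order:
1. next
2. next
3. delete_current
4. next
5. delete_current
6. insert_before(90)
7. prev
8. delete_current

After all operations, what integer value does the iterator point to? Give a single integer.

After 1 (next): list=[5, 3, 4, 6, 9] cursor@3
After 2 (next): list=[5, 3, 4, 6, 9] cursor@4
After 3 (delete_current): list=[5, 3, 6, 9] cursor@6
After 4 (next): list=[5, 3, 6, 9] cursor@9
After 5 (delete_current): list=[5, 3, 6] cursor@6
After 6 (insert_before(90)): list=[5, 3, 90, 6] cursor@6
After 7 (prev): list=[5, 3, 90, 6] cursor@90
After 8 (delete_current): list=[5, 3, 6] cursor@6

Answer: 6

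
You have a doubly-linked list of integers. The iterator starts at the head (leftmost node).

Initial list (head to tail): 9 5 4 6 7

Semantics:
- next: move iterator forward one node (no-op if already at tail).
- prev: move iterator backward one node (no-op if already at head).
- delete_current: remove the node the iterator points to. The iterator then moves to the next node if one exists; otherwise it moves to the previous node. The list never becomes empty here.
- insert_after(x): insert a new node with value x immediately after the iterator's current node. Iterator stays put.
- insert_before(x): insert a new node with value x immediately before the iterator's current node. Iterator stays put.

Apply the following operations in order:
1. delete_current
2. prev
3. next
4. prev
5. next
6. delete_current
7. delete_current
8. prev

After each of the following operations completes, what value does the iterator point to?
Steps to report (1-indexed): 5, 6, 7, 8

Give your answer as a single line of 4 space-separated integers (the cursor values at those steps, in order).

After 1 (delete_current): list=[5, 4, 6, 7] cursor@5
After 2 (prev): list=[5, 4, 6, 7] cursor@5
After 3 (next): list=[5, 4, 6, 7] cursor@4
After 4 (prev): list=[5, 4, 6, 7] cursor@5
After 5 (next): list=[5, 4, 6, 7] cursor@4
After 6 (delete_current): list=[5, 6, 7] cursor@6
After 7 (delete_current): list=[5, 7] cursor@7
After 8 (prev): list=[5, 7] cursor@5

Answer: 4 6 7 5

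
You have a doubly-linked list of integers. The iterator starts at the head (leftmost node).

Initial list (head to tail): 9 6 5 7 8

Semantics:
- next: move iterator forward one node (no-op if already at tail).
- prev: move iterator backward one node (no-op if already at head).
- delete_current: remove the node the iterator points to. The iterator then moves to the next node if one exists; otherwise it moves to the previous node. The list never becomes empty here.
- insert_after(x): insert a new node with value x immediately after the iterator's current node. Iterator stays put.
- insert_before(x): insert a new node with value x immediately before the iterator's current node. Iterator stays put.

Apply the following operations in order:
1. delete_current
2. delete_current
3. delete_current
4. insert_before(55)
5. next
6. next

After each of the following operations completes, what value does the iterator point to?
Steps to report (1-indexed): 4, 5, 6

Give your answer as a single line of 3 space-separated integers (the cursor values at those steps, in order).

Answer: 7 8 8

Derivation:
After 1 (delete_current): list=[6, 5, 7, 8] cursor@6
After 2 (delete_current): list=[5, 7, 8] cursor@5
After 3 (delete_current): list=[7, 8] cursor@7
After 4 (insert_before(55)): list=[55, 7, 8] cursor@7
After 5 (next): list=[55, 7, 8] cursor@8
After 6 (next): list=[55, 7, 8] cursor@8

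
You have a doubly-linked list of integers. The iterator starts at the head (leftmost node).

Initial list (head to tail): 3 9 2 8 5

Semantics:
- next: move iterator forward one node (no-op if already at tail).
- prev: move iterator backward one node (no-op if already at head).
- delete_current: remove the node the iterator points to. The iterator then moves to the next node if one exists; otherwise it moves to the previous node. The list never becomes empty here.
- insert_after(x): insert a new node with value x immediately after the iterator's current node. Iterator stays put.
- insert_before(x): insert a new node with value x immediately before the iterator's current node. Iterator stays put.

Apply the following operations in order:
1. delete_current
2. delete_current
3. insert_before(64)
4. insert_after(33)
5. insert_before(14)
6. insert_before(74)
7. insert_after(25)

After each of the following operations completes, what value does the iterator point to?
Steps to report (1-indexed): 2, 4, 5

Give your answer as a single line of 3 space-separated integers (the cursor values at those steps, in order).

After 1 (delete_current): list=[9, 2, 8, 5] cursor@9
After 2 (delete_current): list=[2, 8, 5] cursor@2
After 3 (insert_before(64)): list=[64, 2, 8, 5] cursor@2
After 4 (insert_after(33)): list=[64, 2, 33, 8, 5] cursor@2
After 5 (insert_before(14)): list=[64, 14, 2, 33, 8, 5] cursor@2
After 6 (insert_before(74)): list=[64, 14, 74, 2, 33, 8, 5] cursor@2
After 7 (insert_after(25)): list=[64, 14, 74, 2, 25, 33, 8, 5] cursor@2

Answer: 2 2 2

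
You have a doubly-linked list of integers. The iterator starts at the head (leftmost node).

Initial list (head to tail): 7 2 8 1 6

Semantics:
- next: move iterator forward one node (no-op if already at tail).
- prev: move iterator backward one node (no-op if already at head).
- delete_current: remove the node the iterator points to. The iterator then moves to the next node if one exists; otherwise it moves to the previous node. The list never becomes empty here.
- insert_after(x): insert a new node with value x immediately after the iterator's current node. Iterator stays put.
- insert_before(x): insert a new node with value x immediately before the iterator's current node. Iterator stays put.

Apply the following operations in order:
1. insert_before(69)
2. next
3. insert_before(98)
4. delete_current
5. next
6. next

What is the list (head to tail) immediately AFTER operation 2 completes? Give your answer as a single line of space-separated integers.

After 1 (insert_before(69)): list=[69, 7, 2, 8, 1, 6] cursor@7
After 2 (next): list=[69, 7, 2, 8, 1, 6] cursor@2

Answer: 69 7 2 8 1 6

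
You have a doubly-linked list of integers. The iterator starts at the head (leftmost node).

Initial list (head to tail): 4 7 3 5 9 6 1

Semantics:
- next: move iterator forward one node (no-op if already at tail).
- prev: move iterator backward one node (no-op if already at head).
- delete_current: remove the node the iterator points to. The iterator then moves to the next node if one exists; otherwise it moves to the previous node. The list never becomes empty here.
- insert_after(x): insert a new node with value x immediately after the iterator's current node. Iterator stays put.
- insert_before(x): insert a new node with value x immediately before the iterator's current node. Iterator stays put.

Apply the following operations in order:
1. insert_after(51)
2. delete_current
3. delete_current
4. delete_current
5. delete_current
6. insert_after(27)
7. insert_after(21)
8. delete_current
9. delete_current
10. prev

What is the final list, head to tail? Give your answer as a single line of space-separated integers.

Answer: 27 9 6 1

Derivation:
After 1 (insert_after(51)): list=[4, 51, 7, 3, 5, 9, 6, 1] cursor@4
After 2 (delete_current): list=[51, 7, 3, 5, 9, 6, 1] cursor@51
After 3 (delete_current): list=[7, 3, 5, 9, 6, 1] cursor@7
After 4 (delete_current): list=[3, 5, 9, 6, 1] cursor@3
After 5 (delete_current): list=[5, 9, 6, 1] cursor@5
After 6 (insert_after(27)): list=[5, 27, 9, 6, 1] cursor@5
After 7 (insert_after(21)): list=[5, 21, 27, 9, 6, 1] cursor@5
After 8 (delete_current): list=[21, 27, 9, 6, 1] cursor@21
After 9 (delete_current): list=[27, 9, 6, 1] cursor@27
After 10 (prev): list=[27, 9, 6, 1] cursor@27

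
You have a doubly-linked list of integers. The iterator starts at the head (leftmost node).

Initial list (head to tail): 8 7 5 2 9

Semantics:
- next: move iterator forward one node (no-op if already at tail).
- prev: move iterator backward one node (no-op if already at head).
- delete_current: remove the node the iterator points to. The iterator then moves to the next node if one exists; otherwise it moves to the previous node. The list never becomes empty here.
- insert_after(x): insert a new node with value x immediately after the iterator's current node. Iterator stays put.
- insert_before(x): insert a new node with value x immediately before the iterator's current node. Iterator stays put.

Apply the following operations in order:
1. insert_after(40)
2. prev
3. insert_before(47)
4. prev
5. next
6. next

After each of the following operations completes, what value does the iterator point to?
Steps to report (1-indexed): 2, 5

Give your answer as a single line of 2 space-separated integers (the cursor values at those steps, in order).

Answer: 8 8

Derivation:
After 1 (insert_after(40)): list=[8, 40, 7, 5, 2, 9] cursor@8
After 2 (prev): list=[8, 40, 7, 5, 2, 9] cursor@8
After 3 (insert_before(47)): list=[47, 8, 40, 7, 5, 2, 9] cursor@8
After 4 (prev): list=[47, 8, 40, 7, 5, 2, 9] cursor@47
After 5 (next): list=[47, 8, 40, 7, 5, 2, 9] cursor@8
After 6 (next): list=[47, 8, 40, 7, 5, 2, 9] cursor@40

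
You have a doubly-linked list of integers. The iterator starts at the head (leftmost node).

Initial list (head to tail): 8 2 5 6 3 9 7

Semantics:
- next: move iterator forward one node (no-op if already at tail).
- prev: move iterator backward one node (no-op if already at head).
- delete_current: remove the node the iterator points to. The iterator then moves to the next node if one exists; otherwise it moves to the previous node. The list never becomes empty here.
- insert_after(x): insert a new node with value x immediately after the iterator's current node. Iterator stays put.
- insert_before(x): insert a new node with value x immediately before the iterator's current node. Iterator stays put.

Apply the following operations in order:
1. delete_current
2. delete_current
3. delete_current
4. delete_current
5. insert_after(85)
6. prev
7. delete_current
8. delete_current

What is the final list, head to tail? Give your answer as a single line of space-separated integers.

After 1 (delete_current): list=[2, 5, 6, 3, 9, 7] cursor@2
After 2 (delete_current): list=[5, 6, 3, 9, 7] cursor@5
After 3 (delete_current): list=[6, 3, 9, 7] cursor@6
After 4 (delete_current): list=[3, 9, 7] cursor@3
After 5 (insert_after(85)): list=[3, 85, 9, 7] cursor@3
After 6 (prev): list=[3, 85, 9, 7] cursor@3
After 7 (delete_current): list=[85, 9, 7] cursor@85
After 8 (delete_current): list=[9, 7] cursor@9

Answer: 9 7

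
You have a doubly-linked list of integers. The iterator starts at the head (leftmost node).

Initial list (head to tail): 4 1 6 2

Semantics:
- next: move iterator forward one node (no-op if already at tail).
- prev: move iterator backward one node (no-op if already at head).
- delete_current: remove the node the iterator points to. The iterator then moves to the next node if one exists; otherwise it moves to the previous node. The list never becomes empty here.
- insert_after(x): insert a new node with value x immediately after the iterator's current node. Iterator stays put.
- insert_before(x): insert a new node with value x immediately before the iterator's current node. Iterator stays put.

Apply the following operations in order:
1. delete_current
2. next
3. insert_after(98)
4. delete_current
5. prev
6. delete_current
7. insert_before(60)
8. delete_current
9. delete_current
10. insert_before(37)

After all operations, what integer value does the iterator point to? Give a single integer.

After 1 (delete_current): list=[1, 6, 2] cursor@1
After 2 (next): list=[1, 6, 2] cursor@6
After 3 (insert_after(98)): list=[1, 6, 98, 2] cursor@6
After 4 (delete_current): list=[1, 98, 2] cursor@98
After 5 (prev): list=[1, 98, 2] cursor@1
After 6 (delete_current): list=[98, 2] cursor@98
After 7 (insert_before(60)): list=[60, 98, 2] cursor@98
After 8 (delete_current): list=[60, 2] cursor@2
After 9 (delete_current): list=[60] cursor@60
After 10 (insert_before(37)): list=[37, 60] cursor@60

Answer: 60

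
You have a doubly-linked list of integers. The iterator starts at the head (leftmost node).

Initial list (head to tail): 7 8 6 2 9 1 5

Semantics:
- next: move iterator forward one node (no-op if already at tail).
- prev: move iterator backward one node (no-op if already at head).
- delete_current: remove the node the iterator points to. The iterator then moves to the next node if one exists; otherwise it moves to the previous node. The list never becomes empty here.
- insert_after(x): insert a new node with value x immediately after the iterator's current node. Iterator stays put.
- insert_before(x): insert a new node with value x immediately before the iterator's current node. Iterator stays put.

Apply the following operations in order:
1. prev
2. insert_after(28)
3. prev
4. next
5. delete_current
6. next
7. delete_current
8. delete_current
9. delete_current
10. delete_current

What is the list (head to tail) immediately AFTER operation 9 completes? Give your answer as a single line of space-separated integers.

Answer: 7 8 1 5

Derivation:
After 1 (prev): list=[7, 8, 6, 2, 9, 1, 5] cursor@7
After 2 (insert_after(28)): list=[7, 28, 8, 6, 2, 9, 1, 5] cursor@7
After 3 (prev): list=[7, 28, 8, 6, 2, 9, 1, 5] cursor@7
After 4 (next): list=[7, 28, 8, 6, 2, 9, 1, 5] cursor@28
After 5 (delete_current): list=[7, 8, 6, 2, 9, 1, 5] cursor@8
After 6 (next): list=[7, 8, 6, 2, 9, 1, 5] cursor@6
After 7 (delete_current): list=[7, 8, 2, 9, 1, 5] cursor@2
After 8 (delete_current): list=[7, 8, 9, 1, 5] cursor@9
After 9 (delete_current): list=[7, 8, 1, 5] cursor@1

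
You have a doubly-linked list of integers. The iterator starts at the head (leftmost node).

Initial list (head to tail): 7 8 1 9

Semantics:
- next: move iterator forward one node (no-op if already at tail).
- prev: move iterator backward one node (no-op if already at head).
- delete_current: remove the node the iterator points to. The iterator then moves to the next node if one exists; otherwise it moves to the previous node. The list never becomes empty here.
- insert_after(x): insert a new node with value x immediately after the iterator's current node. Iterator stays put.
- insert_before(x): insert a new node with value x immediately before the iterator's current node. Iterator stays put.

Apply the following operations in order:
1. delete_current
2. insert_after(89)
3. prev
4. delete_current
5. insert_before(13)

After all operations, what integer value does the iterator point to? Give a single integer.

After 1 (delete_current): list=[8, 1, 9] cursor@8
After 2 (insert_after(89)): list=[8, 89, 1, 9] cursor@8
After 3 (prev): list=[8, 89, 1, 9] cursor@8
After 4 (delete_current): list=[89, 1, 9] cursor@89
After 5 (insert_before(13)): list=[13, 89, 1, 9] cursor@89

Answer: 89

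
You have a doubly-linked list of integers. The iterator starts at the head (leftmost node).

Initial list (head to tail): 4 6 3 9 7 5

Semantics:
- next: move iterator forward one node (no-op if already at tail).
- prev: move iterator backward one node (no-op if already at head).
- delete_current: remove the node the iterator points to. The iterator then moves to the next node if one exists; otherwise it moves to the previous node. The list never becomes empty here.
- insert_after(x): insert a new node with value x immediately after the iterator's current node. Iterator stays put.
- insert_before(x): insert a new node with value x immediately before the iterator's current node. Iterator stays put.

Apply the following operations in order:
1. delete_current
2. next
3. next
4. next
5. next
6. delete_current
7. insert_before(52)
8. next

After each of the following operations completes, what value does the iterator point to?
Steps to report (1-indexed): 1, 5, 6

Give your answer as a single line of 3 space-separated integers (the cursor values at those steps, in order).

Answer: 6 5 7

Derivation:
After 1 (delete_current): list=[6, 3, 9, 7, 5] cursor@6
After 2 (next): list=[6, 3, 9, 7, 5] cursor@3
After 3 (next): list=[6, 3, 9, 7, 5] cursor@9
After 4 (next): list=[6, 3, 9, 7, 5] cursor@7
After 5 (next): list=[6, 3, 9, 7, 5] cursor@5
After 6 (delete_current): list=[6, 3, 9, 7] cursor@7
After 7 (insert_before(52)): list=[6, 3, 9, 52, 7] cursor@7
After 8 (next): list=[6, 3, 9, 52, 7] cursor@7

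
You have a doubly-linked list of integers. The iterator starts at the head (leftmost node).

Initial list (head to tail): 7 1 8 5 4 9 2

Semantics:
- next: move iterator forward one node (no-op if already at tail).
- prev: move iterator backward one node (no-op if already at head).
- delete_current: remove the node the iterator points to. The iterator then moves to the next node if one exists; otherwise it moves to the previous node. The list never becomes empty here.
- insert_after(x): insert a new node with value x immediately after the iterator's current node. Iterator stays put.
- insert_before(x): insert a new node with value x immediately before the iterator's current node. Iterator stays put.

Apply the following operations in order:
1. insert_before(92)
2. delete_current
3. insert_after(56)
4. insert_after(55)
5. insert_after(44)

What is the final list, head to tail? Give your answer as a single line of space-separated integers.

Answer: 92 1 44 55 56 8 5 4 9 2

Derivation:
After 1 (insert_before(92)): list=[92, 7, 1, 8, 5, 4, 9, 2] cursor@7
After 2 (delete_current): list=[92, 1, 8, 5, 4, 9, 2] cursor@1
After 3 (insert_after(56)): list=[92, 1, 56, 8, 5, 4, 9, 2] cursor@1
After 4 (insert_after(55)): list=[92, 1, 55, 56, 8, 5, 4, 9, 2] cursor@1
After 5 (insert_after(44)): list=[92, 1, 44, 55, 56, 8, 5, 4, 9, 2] cursor@1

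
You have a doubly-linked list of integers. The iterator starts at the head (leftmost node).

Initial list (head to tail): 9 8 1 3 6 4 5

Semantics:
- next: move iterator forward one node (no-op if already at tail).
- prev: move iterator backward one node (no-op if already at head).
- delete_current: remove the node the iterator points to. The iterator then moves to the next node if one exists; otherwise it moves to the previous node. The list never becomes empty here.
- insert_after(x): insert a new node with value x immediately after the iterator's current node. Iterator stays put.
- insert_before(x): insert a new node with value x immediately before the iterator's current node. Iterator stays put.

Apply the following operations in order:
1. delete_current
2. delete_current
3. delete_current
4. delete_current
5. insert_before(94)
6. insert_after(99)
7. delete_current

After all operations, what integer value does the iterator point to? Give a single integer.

After 1 (delete_current): list=[8, 1, 3, 6, 4, 5] cursor@8
After 2 (delete_current): list=[1, 3, 6, 4, 5] cursor@1
After 3 (delete_current): list=[3, 6, 4, 5] cursor@3
After 4 (delete_current): list=[6, 4, 5] cursor@6
After 5 (insert_before(94)): list=[94, 6, 4, 5] cursor@6
After 6 (insert_after(99)): list=[94, 6, 99, 4, 5] cursor@6
After 7 (delete_current): list=[94, 99, 4, 5] cursor@99

Answer: 99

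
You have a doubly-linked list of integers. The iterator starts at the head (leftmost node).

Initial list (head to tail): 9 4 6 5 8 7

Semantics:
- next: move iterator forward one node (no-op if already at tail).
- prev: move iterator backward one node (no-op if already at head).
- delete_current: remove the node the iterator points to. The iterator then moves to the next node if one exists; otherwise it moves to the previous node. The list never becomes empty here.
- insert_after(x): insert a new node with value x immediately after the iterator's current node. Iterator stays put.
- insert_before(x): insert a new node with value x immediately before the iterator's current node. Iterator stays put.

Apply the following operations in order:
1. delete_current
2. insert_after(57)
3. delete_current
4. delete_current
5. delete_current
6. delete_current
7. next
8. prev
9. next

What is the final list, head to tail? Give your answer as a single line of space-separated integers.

Answer: 8 7

Derivation:
After 1 (delete_current): list=[4, 6, 5, 8, 7] cursor@4
After 2 (insert_after(57)): list=[4, 57, 6, 5, 8, 7] cursor@4
After 3 (delete_current): list=[57, 6, 5, 8, 7] cursor@57
After 4 (delete_current): list=[6, 5, 8, 7] cursor@6
After 5 (delete_current): list=[5, 8, 7] cursor@5
After 6 (delete_current): list=[8, 7] cursor@8
After 7 (next): list=[8, 7] cursor@7
After 8 (prev): list=[8, 7] cursor@8
After 9 (next): list=[8, 7] cursor@7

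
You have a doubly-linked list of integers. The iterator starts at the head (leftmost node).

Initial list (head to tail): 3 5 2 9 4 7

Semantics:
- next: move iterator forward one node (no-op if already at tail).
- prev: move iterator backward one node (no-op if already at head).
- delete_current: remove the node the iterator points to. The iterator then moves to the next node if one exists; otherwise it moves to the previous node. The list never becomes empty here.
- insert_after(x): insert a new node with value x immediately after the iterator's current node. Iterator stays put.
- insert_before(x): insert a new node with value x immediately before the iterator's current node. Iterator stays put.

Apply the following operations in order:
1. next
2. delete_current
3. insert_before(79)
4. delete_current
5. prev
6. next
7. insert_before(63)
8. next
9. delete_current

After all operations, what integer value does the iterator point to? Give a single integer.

After 1 (next): list=[3, 5, 2, 9, 4, 7] cursor@5
After 2 (delete_current): list=[3, 2, 9, 4, 7] cursor@2
After 3 (insert_before(79)): list=[3, 79, 2, 9, 4, 7] cursor@2
After 4 (delete_current): list=[3, 79, 9, 4, 7] cursor@9
After 5 (prev): list=[3, 79, 9, 4, 7] cursor@79
After 6 (next): list=[3, 79, 9, 4, 7] cursor@9
After 7 (insert_before(63)): list=[3, 79, 63, 9, 4, 7] cursor@9
After 8 (next): list=[3, 79, 63, 9, 4, 7] cursor@4
After 9 (delete_current): list=[3, 79, 63, 9, 7] cursor@7

Answer: 7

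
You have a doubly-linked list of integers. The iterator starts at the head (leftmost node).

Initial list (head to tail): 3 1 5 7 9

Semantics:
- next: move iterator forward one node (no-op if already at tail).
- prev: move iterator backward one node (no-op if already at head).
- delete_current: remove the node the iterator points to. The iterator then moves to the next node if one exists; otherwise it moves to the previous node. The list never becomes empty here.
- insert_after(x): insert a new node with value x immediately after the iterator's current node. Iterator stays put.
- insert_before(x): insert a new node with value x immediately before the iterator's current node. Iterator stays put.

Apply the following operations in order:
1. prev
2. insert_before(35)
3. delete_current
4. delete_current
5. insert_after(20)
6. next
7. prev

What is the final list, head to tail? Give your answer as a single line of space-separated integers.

After 1 (prev): list=[3, 1, 5, 7, 9] cursor@3
After 2 (insert_before(35)): list=[35, 3, 1, 5, 7, 9] cursor@3
After 3 (delete_current): list=[35, 1, 5, 7, 9] cursor@1
After 4 (delete_current): list=[35, 5, 7, 9] cursor@5
After 5 (insert_after(20)): list=[35, 5, 20, 7, 9] cursor@5
After 6 (next): list=[35, 5, 20, 7, 9] cursor@20
After 7 (prev): list=[35, 5, 20, 7, 9] cursor@5

Answer: 35 5 20 7 9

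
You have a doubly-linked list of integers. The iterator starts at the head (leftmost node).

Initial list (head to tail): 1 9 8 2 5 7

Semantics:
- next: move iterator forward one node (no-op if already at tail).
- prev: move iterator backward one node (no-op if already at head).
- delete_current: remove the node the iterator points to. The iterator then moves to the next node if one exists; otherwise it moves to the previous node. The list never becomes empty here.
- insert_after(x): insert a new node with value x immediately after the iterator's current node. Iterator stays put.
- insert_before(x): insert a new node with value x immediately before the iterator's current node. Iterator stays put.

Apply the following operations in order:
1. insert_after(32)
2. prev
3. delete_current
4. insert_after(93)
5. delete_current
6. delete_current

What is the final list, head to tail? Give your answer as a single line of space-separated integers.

Answer: 9 8 2 5 7

Derivation:
After 1 (insert_after(32)): list=[1, 32, 9, 8, 2, 5, 7] cursor@1
After 2 (prev): list=[1, 32, 9, 8, 2, 5, 7] cursor@1
After 3 (delete_current): list=[32, 9, 8, 2, 5, 7] cursor@32
After 4 (insert_after(93)): list=[32, 93, 9, 8, 2, 5, 7] cursor@32
After 5 (delete_current): list=[93, 9, 8, 2, 5, 7] cursor@93
After 6 (delete_current): list=[9, 8, 2, 5, 7] cursor@9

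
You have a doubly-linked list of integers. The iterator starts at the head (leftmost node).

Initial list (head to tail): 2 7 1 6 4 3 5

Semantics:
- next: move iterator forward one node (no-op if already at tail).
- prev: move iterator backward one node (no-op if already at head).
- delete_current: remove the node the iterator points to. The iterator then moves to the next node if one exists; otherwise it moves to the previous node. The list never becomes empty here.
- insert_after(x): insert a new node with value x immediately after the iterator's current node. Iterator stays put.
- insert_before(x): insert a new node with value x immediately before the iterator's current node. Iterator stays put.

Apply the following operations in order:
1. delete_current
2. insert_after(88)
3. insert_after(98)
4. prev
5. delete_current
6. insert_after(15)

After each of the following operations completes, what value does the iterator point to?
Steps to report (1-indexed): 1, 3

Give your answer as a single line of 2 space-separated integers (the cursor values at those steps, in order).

After 1 (delete_current): list=[7, 1, 6, 4, 3, 5] cursor@7
After 2 (insert_after(88)): list=[7, 88, 1, 6, 4, 3, 5] cursor@7
After 3 (insert_after(98)): list=[7, 98, 88, 1, 6, 4, 3, 5] cursor@7
After 4 (prev): list=[7, 98, 88, 1, 6, 4, 3, 5] cursor@7
After 5 (delete_current): list=[98, 88, 1, 6, 4, 3, 5] cursor@98
After 6 (insert_after(15)): list=[98, 15, 88, 1, 6, 4, 3, 5] cursor@98

Answer: 7 7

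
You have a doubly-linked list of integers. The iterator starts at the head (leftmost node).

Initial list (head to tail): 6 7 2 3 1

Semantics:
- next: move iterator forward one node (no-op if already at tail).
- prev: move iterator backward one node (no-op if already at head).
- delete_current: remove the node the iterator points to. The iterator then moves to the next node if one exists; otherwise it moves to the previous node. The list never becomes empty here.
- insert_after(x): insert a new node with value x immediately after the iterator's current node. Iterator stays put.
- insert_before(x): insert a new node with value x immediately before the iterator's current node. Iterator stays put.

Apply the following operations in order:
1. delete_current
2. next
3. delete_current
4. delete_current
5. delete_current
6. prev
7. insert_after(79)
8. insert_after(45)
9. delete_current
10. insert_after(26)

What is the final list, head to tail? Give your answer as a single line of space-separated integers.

After 1 (delete_current): list=[7, 2, 3, 1] cursor@7
After 2 (next): list=[7, 2, 3, 1] cursor@2
After 3 (delete_current): list=[7, 3, 1] cursor@3
After 4 (delete_current): list=[7, 1] cursor@1
After 5 (delete_current): list=[7] cursor@7
After 6 (prev): list=[7] cursor@7
After 7 (insert_after(79)): list=[7, 79] cursor@7
After 8 (insert_after(45)): list=[7, 45, 79] cursor@7
After 9 (delete_current): list=[45, 79] cursor@45
After 10 (insert_after(26)): list=[45, 26, 79] cursor@45

Answer: 45 26 79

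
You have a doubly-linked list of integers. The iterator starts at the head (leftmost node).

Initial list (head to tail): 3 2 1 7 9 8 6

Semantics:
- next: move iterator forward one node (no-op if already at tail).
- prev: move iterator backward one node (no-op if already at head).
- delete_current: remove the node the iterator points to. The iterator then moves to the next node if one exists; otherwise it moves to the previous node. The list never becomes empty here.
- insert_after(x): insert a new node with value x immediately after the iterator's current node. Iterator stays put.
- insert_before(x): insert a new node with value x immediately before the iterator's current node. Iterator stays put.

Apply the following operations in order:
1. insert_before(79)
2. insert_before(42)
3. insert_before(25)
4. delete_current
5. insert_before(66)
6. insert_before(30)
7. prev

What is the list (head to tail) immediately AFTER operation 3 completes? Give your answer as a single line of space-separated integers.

Answer: 79 42 25 3 2 1 7 9 8 6

Derivation:
After 1 (insert_before(79)): list=[79, 3, 2, 1, 7, 9, 8, 6] cursor@3
After 2 (insert_before(42)): list=[79, 42, 3, 2, 1, 7, 9, 8, 6] cursor@3
After 3 (insert_before(25)): list=[79, 42, 25, 3, 2, 1, 7, 9, 8, 6] cursor@3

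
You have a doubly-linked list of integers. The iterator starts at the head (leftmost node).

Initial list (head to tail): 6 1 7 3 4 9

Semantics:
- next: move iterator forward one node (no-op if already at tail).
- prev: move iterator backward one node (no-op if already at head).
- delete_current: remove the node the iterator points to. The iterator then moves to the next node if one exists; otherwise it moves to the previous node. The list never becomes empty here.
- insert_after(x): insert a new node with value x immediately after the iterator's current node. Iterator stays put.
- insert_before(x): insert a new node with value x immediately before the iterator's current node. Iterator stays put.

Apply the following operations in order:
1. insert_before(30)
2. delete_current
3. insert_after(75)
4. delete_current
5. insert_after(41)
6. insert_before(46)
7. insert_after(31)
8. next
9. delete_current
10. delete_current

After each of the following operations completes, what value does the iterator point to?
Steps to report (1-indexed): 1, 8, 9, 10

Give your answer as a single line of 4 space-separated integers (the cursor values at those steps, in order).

Answer: 6 31 41 7

Derivation:
After 1 (insert_before(30)): list=[30, 6, 1, 7, 3, 4, 9] cursor@6
After 2 (delete_current): list=[30, 1, 7, 3, 4, 9] cursor@1
After 3 (insert_after(75)): list=[30, 1, 75, 7, 3, 4, 9] cursor@1
After 4 (delete_current): list=[30, 75, 7, 3, 4, 9] cursor@75
After 5 (insert_after(41)): list=[30, 75, 41, 7, 3, 4, 9] cursor@75
After 6 (insert_before(46)): list=[30, 46, 75, 41, 7, 3, 4, 9] cursor@75
After 7 (insert_after(31)): list=[30, 46, 75, 31, 41, 7, 3, 4, 9] cursor@75
After 8 (next): list=[30, 46, 75, 31, 41, 7, 3, 4, 9] cursor@31
After 9 (delete_current): list=[30, 46, 75, 41, 7, 3, 4, 9] cursor@41
After 10 (delete_current): list=[30, 46, 75, 7, 3, 4, 9] cursor@7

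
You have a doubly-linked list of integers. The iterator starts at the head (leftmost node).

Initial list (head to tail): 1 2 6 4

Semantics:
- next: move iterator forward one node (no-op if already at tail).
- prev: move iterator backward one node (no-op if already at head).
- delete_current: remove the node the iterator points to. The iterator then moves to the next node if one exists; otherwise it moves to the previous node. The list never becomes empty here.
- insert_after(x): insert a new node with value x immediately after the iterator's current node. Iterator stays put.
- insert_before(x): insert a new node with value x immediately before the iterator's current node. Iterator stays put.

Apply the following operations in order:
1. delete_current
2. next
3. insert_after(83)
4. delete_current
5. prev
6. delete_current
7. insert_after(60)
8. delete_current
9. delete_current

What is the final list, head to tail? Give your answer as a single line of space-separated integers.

After 1 (delete_current): list=[2, 6, 4] cursor@2
After 2 (next): list=[2, 6, 4] cursor@6
After 3 (insert_after(83)): list=[2, 6, 83, 4] cursor@6
After 4 (delete_current): list=[2, 83, 4] cursor@83
After 5 (prev): list=[2, 83, 4] cursor@2
After 6 (delete_current): list=[83, 4] cursor@83
After 7 (insert_after(60)): list=[83, 60, 4] cursor@83
After 8 (delete_current): list=[60, 4] cursor@60
After 9 (delete_current): list=[4] cursor@4

Answer: 4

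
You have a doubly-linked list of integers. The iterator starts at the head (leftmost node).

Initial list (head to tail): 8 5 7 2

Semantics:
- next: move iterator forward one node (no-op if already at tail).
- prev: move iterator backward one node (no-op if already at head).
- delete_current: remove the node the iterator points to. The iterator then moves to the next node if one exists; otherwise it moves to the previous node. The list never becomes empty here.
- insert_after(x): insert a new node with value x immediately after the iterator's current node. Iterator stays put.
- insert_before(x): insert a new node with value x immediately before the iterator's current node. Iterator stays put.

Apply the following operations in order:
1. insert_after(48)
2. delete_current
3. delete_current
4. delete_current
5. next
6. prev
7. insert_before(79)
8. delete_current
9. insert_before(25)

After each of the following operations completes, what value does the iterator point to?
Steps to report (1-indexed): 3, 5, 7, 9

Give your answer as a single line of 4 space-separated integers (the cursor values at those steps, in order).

After 1 (insert_after(48)): list=[8, 48, 5, 7, 2] cursor@8
After 2 (delete_current): list=[48, 5, 7, 2] cursor@48
After 3 (delete_current): list=[5, 7, 2] cursor@5
After 4 (delete_current): list=[7, 2] cursor@7
After 5 (next): list=[7, 2] cursor@2
After 6 (prev): list=[7, 2] cursor@7
After 7 (insert_before(79)): list=[79, 7, 2] cursor@7
After 8 (delete_current): list=[79, 2] cursor@2
After 9 (insert_before(25)): list=[79, 25, 2] cursor@2

Answer: 5 2 7 2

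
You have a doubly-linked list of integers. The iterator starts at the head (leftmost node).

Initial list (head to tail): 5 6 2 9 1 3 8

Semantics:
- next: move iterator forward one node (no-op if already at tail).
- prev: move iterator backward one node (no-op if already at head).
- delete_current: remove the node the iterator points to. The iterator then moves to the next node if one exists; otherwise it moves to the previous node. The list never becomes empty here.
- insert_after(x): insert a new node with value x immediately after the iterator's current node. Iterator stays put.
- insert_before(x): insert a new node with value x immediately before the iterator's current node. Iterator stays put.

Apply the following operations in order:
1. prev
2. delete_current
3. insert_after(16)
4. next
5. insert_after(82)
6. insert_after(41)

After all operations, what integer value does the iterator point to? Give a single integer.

After 1 (prev): list=[5, 6, 2, 9, 1, 3, 8] cursor@5
After 2 (delete_current): list=[6, 2, 9, 1, 3, 8] cursor@6
After 3 (insert_after(16)): list=[6, 16, 2, 9, 1, 3, 8] cursor@6
After 4 (next): list=[6, 16, 2, 9, 1, 3, 8] cursor@16
After 5 (insert_after(82)): list=[6, 16, 82, 2, 9, 1, 3, 8] cursor@16
After 6 (insert_after(41)): list=[6, 16, 41, 82, 2, 9, 1, 3, 8] cursor@16

Answer: 16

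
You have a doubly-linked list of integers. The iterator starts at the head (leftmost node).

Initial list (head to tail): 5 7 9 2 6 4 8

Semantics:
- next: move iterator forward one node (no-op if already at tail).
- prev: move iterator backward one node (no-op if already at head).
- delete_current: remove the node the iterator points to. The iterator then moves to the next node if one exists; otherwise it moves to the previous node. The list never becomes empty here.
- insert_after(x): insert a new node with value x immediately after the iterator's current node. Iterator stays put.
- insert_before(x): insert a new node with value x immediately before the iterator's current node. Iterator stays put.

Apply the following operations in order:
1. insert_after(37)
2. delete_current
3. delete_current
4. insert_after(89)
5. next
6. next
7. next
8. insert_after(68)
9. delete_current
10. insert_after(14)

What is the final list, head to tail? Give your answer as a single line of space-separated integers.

After 1 (insert_after(37)): list=[5, 37, 7, 9, 2, 6, 4, 8] cursor@5
After 2 (delete_current): list=[37, 7, 9, 2, 6, 4, 8] cursor@37
After 3 (delete_current): list=[7, 9, 2, 6, 4, 8] cursor@7
After 4 (insert_after(89)): list=[7, 89, 9, 2, 6, 4, 8] cursor@7
After 5 (next): list=[7, 89, 9, 2, 6, 4, 8] cursor@89
After 6 (next): list=[7, 89, 9, 2, 6, 4, 8] cursor@9
After 7 (next): list=[7, 89, 9, 2, 6, 4, 8] cursor@2
After 8 (insert_after(68)): list=[7, 89, 9, 2, 68, 6, 4, 8] cursor@2
After 9 (delete_current): list=[7, 89, 9, 68, 6, 4, 8] cursor@68
After 10 (insert_after(14)): list=[7, 89, 9, 68, 14, 6, 4, 8] cursor@68

Answer: 7 89 9 68 14 6 4 8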